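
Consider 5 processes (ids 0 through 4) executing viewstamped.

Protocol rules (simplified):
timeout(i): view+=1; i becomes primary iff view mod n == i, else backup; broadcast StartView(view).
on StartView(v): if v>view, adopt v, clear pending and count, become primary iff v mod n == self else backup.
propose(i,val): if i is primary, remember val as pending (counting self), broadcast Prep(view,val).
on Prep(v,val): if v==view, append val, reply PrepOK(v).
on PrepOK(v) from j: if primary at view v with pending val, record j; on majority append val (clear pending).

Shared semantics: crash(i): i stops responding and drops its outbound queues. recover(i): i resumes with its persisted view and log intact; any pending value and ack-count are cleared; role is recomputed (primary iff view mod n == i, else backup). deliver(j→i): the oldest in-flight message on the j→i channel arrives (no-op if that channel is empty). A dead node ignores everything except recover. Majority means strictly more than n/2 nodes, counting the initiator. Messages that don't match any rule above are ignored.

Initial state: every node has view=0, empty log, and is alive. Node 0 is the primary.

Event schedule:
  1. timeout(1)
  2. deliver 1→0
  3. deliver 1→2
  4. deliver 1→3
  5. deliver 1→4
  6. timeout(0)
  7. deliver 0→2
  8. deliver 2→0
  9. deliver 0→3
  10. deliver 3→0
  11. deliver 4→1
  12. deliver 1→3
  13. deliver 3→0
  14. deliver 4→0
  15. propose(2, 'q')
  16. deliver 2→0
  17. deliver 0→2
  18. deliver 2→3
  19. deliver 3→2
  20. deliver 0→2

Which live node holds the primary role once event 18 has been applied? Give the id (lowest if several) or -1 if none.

e1 timeout(1): 1[prim,v=1,-]
e2 deliver 1→0: 0[back,v=1,-]
e3 deliver 1→2: 2[back,v=1,-]
e4 deliver 1→3: 3[back,v=1,-]
e5 deliver 1→4: 4[back,v=1,-]
e6 timeout(0): 0[back,v=2,-]
e7 deliver 0→2: 2[prim,v=2,-]
e8 deliver 2→0: ·
e9 deliver 0→3: 3[back,v=2,-]
e10 deliver 3→0: ·
e11 deliver 4→1: ·
e12 deliver 1→3: ·
e13 deliver 3→0: ·
e14 deliver 4→0: ·
e15 propose(2,'q'): ·
e16 deliver 2→0: 0[back,v=2,q]
e17 deliver 0→2: ·
e18 deliver 2→3: 3[back,v=2,q]

1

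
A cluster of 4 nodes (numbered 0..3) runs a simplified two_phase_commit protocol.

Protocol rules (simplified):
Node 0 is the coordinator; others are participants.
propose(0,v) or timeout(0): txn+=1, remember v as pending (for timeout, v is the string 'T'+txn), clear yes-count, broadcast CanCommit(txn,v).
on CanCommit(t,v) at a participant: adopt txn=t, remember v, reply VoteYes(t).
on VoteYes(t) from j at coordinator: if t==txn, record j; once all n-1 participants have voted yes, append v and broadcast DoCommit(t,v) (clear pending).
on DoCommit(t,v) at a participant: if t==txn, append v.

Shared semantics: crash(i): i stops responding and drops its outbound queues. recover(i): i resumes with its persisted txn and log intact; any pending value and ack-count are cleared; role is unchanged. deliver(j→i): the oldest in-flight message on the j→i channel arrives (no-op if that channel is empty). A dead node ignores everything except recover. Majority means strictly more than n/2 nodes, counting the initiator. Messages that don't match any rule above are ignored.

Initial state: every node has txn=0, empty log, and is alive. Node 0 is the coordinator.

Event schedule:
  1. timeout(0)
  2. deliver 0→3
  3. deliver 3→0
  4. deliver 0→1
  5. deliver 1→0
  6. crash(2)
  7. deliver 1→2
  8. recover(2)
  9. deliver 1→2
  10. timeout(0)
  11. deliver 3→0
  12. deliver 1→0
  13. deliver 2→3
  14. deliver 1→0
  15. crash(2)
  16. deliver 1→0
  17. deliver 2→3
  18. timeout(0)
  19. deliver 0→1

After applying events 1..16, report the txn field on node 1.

1

1. timeout(0):  <0:coor t1 ->
2. deliver 0→3:  <3:part t1 ->
3. deliver 3→0:  nop
4. deliver 0→1:  <1:part t1 ->
5. deliver 1→0:  nop
6. crash(2):  <2:✗part t0 ->
7. deliver 1→2:  nop
8. recover(2):  <2:part t0 ->
9. deliver 1→2:  nop
10. timeout(0):  <0:coor t2 ->
11. deliver 3→0:  nop
12. deliver 1→0:  nop
13. deliver 2→3:  nop
14. deliver 1→0:  nop
15. crash(2):  <2:✗part t0 ->
16. deliver 1→0:  nop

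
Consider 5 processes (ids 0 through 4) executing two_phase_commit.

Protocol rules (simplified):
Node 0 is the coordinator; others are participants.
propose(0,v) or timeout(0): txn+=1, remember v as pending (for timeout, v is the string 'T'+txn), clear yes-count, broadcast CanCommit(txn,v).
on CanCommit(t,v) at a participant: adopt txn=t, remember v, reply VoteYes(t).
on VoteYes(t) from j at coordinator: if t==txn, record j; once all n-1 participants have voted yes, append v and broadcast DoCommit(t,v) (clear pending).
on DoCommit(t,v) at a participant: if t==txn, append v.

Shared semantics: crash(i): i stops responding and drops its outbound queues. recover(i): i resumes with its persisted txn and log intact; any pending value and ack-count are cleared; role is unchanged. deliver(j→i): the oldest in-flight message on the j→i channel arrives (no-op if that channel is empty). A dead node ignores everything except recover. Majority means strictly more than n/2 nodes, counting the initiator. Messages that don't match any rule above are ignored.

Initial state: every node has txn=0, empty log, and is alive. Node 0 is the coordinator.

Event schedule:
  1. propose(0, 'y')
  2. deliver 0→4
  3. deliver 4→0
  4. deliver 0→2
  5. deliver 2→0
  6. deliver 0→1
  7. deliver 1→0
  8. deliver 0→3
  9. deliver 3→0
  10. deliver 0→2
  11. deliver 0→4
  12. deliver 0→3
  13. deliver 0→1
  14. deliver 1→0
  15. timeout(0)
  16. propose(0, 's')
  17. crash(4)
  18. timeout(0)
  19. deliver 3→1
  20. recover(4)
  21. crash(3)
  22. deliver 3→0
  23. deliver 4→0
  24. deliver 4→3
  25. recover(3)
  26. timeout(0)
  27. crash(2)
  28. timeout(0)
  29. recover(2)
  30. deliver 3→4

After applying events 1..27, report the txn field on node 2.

1. propose(0,'y'):  <0:coor t1 ->
2. deliver 0→4:  <4:part t1 ->
3. deliver 4→0:  nop
4. deliver 0→2:  <2:part t1 ->
5. deliver 2→0:  nop
6. deliver 0→1:  <1:part t1 ->
7. deliver 1→0:  nop
8. deliver 0→3:  <3:part t1 ->
9. deliver 3→0:  <0:coor t1 y>
10. deliver 0→2:  <2:part t1 y>
11. deliver 0→4:  <4:part t1 y>
12. deliver 0→3:  <3:part t1 y>
13. deliver 0→1:  <1:part t1 y>
14. deliver 1→0:  nop
15. timeout(0):  <0:coor t2 y>
16. propose(0,'s'):  <0:coor t3 y>
17. crash(4):  <4:✗part t1 y>
18. timeout(0):  <0:coor t4 y>
19. deliver 3→1:  nop
20. recover(4):  <4:part t1 y>
21. crash(3):  <3:✗part t1 y>
22. deliver 3→0:  nop
23. deliver 4→0:  nop
24. deliver 4→3:  nop
25. recover(3):  <3:part t1 y>
26. timeout(0):  <0:coor t5 y>
27. crash(2):  <2:✗part t1 y>

1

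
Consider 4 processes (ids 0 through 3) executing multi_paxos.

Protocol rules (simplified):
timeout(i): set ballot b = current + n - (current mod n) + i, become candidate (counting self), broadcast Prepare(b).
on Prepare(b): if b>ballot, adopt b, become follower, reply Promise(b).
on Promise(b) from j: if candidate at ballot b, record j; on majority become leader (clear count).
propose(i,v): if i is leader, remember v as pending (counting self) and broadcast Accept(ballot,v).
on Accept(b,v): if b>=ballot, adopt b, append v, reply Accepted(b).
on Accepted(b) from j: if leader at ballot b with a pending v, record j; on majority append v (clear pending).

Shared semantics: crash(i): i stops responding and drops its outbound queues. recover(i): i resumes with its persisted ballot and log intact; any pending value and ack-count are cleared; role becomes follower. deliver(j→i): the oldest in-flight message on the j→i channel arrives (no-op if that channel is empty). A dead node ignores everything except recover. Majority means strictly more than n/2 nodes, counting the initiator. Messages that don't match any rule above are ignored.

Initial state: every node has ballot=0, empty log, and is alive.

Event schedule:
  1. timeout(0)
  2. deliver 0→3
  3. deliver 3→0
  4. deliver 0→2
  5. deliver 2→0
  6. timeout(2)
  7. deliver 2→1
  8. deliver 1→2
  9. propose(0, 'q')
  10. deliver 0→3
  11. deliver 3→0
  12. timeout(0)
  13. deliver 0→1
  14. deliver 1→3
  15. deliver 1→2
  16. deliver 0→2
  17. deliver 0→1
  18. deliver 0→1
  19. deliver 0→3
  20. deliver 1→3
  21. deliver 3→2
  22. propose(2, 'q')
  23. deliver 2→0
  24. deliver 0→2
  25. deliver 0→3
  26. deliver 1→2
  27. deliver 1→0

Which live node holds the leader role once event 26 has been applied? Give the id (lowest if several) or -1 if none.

after 1 — timeout(0): n0:cand/b4/[-]
after 2 — deliver 0→3: n3:foll/b4/[-]
after 3 — deliver 3→0: ·
after 4 — deliver 0→2: n2:foll/b4/[-]
after 5 — deliver 2→0: n0:lead/b4/[-]
after 6 — timeout(2): n2:cand/b10/[-]
after 7 — deliver 2→1: n1:foll/b10/[-]
after 8 — deliver 1→2: ·
after 9 — propose(0,'q'): ·
after 10 — deliver 0→3: n3:foll/b4/[q]
after 11 — deliver 3→0: ·
after 12 — timeout(0): n0:cand/b8/[-]
after 13 — deliver 0→1: ·
after 14 — deliver 1→3: ·
after 15 — deliver 1→2: ·
after 16 — deliver 0→2: ·
after 17 — deliver 0→1: ·
after 18 — deliver 0→1: ·
after 19 — deliver 0→3: n3:foll/b8/[q]
after 20 — deliver 1→3: ·
after 21 — deliver 3→2: ·
after 22 — propose(2,'q'): ·
after 23 — deliver 2→0: n0:foll/b10/[-]
after 24 — deliver 0→2: ·
after 25 — deliver 0→3: ·
after 26 — deliver 1→2: ·

-1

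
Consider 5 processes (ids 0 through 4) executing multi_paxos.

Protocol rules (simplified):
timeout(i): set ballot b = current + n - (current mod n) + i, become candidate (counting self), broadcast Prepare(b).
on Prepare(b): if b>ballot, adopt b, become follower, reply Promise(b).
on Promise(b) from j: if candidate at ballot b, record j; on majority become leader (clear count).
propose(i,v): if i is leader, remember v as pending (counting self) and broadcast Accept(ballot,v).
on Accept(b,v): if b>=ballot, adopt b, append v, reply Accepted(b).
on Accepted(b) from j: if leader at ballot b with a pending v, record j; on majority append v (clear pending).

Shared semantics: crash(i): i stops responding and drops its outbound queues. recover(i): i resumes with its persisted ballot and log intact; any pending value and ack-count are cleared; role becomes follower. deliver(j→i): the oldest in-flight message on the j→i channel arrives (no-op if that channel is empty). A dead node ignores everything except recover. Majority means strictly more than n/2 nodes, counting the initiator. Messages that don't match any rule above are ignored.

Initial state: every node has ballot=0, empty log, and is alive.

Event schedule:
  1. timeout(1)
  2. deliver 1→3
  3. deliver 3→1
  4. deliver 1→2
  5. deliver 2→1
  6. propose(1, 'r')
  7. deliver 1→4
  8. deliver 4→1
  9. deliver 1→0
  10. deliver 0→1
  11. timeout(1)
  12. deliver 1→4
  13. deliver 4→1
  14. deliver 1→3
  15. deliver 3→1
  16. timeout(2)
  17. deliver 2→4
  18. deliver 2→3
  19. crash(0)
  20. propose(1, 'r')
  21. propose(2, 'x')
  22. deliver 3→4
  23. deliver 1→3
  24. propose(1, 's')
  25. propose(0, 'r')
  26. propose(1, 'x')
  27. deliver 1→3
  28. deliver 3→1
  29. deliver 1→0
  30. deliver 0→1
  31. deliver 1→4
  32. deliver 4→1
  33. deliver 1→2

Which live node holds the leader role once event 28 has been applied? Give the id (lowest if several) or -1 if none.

-1

step 1 timeout(1): 1={cand,b=6,log=-}
step 2 deliver 1→3: 3={foll,b=6,log=-}
step 3 deliver 3→1: —
step 4 deliver 1→2: 2={foll,b=6,log=-}
step 5 deliver 2→1: 1={lead,b=6,log=-}
step 6 propose(1,'r'): —
step 7 deliver 1→4: 4={foll,b=6,log=-}
step 8 deliver 4→1: —
step 9 deliver 1→0: 0={foll,b=6,log=-}
step 10 deliver 0→1: —
step 11 timeout(1): 1={cand,b=11,log=-}
step 12 deliver 1→4: 4={foll,b=6,log=r}
step 13 deliver 4→1: —
step 14 deliver 1→3: 3={foll,b=6,log=r}
step 15 deliver 3→1: —
step 16 timeout(2): 2={cand,b=12,log=-}
step 17 deliver 2→4: 4={foll,b=12,log=r}
step 18 deliver 2→3: 3={foll,b=12,log=r}
step 19 crash(0): 0={✗foll,b=6,log=-}
step 20 propose(1,'r'): —
step 21 propose(2,'x'): —
step 22 deliver 3→4: —
step 23 deliver 1→3: —
step 24 propose(1,'s'): —
step 25 propose(0,'r'): —
step 26 propose(1,'x'): —
step 27 deliver 1→3: —
step 28 deliver 3→1: —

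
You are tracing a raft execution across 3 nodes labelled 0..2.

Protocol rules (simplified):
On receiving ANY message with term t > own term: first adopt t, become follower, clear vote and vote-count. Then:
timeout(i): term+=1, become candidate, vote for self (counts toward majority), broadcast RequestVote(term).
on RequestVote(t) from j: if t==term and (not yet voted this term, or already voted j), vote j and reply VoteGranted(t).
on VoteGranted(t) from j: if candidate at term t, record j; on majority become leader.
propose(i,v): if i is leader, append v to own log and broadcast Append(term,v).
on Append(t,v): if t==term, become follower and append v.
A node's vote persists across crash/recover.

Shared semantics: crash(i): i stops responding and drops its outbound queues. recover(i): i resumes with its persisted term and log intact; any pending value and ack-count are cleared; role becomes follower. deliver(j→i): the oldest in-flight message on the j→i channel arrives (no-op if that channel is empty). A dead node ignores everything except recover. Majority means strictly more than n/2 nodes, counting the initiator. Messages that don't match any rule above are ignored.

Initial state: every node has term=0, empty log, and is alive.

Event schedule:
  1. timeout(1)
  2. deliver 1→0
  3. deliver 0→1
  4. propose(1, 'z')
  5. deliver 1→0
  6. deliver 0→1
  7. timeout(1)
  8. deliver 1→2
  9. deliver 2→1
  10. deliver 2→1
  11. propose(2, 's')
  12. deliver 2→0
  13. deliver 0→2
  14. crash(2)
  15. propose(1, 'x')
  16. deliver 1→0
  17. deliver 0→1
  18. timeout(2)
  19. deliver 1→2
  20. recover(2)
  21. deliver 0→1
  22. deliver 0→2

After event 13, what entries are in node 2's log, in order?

step 1 timeout(1): 1={cand,t=1,log=-}
step 2 deliver 1→0: 0={foll,t=1,log=-}
step 3 deliver 0→1: 1={lead,t=1,log=-}
step 4 propose(1,'z'): 1={lead,t=1,log=z}
step 5 deliver 1→0: 0={foll,t=1,log=z}
step 6 deliver 0→1: —
step 7 timeout(1): 1={cand,t=2,log=z}
step 8 deliver 1→2: 2={foll,t=1,log=-}
step 9 deliver 2→1: —
step 10 deliver 2→1: —
step 11 propose(2,'s'): —
step 12 deliver 2→0: —
step 13 deliver 0→2: —

empty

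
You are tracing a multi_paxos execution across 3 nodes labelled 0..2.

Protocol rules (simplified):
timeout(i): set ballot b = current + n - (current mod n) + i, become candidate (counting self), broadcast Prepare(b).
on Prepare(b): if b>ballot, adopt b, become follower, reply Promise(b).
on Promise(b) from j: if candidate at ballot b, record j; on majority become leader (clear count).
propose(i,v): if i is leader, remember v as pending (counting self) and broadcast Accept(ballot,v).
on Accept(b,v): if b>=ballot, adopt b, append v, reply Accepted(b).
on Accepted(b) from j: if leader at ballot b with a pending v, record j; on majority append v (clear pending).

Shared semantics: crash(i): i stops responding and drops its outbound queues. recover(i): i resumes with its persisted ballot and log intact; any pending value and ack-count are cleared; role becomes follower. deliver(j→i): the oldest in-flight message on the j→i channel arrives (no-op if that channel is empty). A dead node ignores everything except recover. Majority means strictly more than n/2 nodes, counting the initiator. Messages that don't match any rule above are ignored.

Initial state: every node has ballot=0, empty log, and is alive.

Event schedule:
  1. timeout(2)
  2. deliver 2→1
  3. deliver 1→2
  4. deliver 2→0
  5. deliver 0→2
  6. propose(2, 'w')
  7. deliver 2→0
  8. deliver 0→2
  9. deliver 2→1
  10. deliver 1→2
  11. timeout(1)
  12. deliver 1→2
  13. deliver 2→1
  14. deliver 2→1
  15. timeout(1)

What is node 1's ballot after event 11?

7

[1] timeout(2) → N2(cand b5 [-])
[2] deliver 2→1 → N1(foll b5 [-])
[3] deliver 1→2 → N2(lead b5 [-])
[4] deliver 2→0 → N0(foll b5 [-])
[5] deliver 0→2 → ∅
[6] propose(2,'w') → ∅
[7] deliver 2→0 → N0(foll b5 [w])
[8] deliver 0→2 → N2(lead b5 [w])
[9] deliver 2→1 → N1(foll b5 [w])
[10] deliver 1→2 → ∅
[11] timeout(1) → N1(cand b7 [w])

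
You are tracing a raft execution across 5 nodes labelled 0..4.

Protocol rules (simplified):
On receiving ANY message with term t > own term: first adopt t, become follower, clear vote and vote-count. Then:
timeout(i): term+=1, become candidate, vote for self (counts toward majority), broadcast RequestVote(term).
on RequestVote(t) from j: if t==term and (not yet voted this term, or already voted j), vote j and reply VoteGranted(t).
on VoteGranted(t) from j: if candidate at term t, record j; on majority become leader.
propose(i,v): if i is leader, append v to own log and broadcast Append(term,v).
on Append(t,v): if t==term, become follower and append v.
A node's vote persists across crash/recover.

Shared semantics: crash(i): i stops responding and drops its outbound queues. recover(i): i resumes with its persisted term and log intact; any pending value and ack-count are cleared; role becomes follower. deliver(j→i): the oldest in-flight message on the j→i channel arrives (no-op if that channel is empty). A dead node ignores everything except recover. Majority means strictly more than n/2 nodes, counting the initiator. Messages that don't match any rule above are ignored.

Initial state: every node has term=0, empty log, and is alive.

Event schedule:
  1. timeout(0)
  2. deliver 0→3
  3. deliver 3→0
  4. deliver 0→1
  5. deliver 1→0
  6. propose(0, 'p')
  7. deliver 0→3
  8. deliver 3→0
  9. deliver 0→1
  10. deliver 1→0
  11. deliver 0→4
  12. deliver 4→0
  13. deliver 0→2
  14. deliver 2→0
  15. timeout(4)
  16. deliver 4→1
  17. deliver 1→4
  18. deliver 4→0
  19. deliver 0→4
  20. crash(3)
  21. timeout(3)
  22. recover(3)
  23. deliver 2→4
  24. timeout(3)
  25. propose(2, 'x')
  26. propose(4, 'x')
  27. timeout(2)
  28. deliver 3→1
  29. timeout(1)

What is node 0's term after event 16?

[1] timeout(0) → N0(cand t1 [-])
[2] deliver 0→3 → N3(foll t1 [-])
[3] deliver 3→0 → ∅
[4] deliver 0→1 → N1(foll t1 [-])
[5] deliver 1→0 → N0(lead t1 [-])
[6] propose(0,'p') → N0(lead t1 [p])
[7] deliver 0→3 → N3(foll t1 [p])
[8] deliver 3→0 → ∅
[9] deliver 0→1 → N1(foll t1 [p])
[10] deliver 1→0 → ∅
[11] deliver 0→4 → N4(foll t1 [-])
[12] deliver 4→0 → ∅
[13] deliver 0→2 → N2(foll t1 [-])
[14] deliver 2→0 → ∅
[15] timeout(4) → N4(cand t2 [-])
[16] deliver 4→1 → N1(foll t2 [p])

1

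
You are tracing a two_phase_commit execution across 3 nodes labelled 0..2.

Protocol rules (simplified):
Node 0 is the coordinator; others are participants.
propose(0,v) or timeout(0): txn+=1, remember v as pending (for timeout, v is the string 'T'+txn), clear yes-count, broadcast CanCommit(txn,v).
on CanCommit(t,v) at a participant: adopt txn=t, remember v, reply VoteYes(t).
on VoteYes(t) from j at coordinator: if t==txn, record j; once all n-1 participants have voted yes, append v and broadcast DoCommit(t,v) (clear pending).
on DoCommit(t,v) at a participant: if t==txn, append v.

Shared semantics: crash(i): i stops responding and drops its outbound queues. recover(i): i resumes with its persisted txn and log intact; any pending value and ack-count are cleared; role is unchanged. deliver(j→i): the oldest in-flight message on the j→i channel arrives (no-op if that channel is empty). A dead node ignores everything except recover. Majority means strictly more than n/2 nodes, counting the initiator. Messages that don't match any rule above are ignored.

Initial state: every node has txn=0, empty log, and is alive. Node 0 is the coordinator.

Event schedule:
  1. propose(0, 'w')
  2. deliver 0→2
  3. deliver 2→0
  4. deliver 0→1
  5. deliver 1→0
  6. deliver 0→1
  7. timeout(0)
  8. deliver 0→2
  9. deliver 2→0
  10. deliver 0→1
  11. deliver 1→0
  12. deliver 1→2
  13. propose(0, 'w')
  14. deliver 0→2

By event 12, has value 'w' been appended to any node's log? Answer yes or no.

yes

step 1 propose(0,'w'): 0={coor,t=1,log=-}
step 2 deliver 0→2: 2={part,t=1,log=-}
step 3 deliver 2→0: —
step 4 deliver 0→1: 1={part,t=1,log=-}
step 5 deliver 1→0: 0={coor,t=1,log=w}
step 6 deliver 0→1: 1={part,t=1,log=w}
step 7 timeout(0): 0={coor,t=2,log=w}
step 8 deliver 0→2: 2={part,t=1,log=w}
step 9 deliver 2→0: —
step 10 deliver 0→1: 1={part,t=2,log=w}
step 11 deliver 1→0: —
step 12 deliver 1→2: —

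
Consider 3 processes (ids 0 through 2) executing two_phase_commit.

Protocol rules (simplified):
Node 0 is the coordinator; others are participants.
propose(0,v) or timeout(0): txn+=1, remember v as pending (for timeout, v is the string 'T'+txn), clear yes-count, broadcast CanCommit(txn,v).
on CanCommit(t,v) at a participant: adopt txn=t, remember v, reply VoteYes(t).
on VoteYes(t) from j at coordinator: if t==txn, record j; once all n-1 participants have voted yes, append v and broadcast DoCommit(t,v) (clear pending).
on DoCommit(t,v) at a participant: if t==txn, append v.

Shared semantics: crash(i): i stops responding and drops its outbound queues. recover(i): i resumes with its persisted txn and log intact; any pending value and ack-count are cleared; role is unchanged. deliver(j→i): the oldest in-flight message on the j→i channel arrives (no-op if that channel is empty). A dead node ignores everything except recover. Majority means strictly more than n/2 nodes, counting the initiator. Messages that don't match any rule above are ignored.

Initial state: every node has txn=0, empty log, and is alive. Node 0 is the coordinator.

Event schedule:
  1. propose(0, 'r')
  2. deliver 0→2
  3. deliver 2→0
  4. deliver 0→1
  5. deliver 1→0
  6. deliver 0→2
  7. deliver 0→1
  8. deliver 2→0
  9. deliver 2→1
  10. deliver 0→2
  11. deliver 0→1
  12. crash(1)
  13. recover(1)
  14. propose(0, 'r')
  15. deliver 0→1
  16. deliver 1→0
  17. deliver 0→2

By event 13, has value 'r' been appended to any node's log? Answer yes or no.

[1] propose(0,'r') → N0(coor t1 [-])
[2] deliver 0→2 → N2(part t1 [-])
[3] deliver 2→0 → ∅
[4] deliver 0→1 → N1(part t1 [-])
[5] deliver 1→0 → N0(coor t1 [r])
[6] deliver 0→2 → N2(part t1 [r])
[7] deliver 0→1 → N1(part t1 [r])
[8] deliver 2→0 → ∅
[9] deliver 2→1 → ∅
[10] deliver 0→2 → ∅
[11] deliver 0→1 → ∅
[12] crash(1) → N1(✗part t1 [r])
[13] recover(1) → N1(part t1 [r])

yes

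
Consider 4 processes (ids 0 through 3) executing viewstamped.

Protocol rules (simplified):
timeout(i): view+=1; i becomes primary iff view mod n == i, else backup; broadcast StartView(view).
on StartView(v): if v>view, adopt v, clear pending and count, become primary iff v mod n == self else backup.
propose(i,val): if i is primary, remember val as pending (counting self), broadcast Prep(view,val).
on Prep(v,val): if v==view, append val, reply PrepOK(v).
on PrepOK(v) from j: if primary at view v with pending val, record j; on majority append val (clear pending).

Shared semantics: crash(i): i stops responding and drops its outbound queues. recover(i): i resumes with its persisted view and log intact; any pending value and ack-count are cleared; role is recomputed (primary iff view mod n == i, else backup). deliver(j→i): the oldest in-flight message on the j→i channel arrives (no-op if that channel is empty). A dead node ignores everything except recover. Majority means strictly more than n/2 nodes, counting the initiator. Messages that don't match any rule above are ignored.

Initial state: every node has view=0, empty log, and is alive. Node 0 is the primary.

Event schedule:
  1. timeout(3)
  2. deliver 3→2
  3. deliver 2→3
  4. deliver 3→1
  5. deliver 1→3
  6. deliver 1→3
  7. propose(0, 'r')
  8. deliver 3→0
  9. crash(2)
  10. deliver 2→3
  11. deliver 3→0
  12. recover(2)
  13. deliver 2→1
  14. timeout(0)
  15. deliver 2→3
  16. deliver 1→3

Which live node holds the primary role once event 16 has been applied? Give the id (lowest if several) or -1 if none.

1

e1 timeout(3): 3[back,v=1,-]
e2 deliver 3→2: 2[back,v=1,-]
e3 deliver 2→3: ·
e4 deliver 3→1: 1[prim,v=1,-]
e5 deliver 1→3: ·
e6 deliver 1→3: ·
e7 propose(0,'r'): ·
e8 deliver 3→0: 0[back,v=1,-]
e9 crash(2): 2[✗back,v=1,-]
e10 deliver 2→3: ·
e11 deliver 3→0: ·
e12 recover(2): 2[back,v=1,-]
e13 deliver 2→1: ·
e14 timeout(0): 0[back,v=2,-]
e15 deliver 2→3: ·
e16 deliver 1→3: ·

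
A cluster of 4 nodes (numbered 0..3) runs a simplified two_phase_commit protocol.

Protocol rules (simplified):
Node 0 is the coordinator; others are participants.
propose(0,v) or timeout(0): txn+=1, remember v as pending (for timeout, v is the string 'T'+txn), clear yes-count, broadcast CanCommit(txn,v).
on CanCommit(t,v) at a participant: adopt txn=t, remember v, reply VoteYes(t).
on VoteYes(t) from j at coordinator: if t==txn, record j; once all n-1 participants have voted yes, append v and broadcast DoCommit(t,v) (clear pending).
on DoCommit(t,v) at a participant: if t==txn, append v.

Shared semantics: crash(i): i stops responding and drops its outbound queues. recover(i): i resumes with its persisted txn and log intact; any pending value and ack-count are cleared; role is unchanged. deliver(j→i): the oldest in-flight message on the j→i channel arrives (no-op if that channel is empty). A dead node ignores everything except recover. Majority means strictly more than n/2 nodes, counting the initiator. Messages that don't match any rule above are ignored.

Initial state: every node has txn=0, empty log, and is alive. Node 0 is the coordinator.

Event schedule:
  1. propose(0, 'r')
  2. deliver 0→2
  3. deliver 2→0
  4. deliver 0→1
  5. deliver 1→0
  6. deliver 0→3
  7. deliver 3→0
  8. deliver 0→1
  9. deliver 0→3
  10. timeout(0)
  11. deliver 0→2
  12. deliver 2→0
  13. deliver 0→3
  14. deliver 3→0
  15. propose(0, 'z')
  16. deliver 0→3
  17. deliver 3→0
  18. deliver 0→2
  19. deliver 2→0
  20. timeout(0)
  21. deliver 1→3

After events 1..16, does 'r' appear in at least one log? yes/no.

yes

[1] propose(0,'r') → N0(coor t1 [-])
[2] deliver 0→2 → N2(part t1 [-])
[3] deliver 2→0 → ∅
[4] deliver 0→1 → N1(part t1 [-])
[5] deliver 1→0 → ∅
[6] deliver 0→3 → N3(part t1 [-])
[7] deliver 3→0 → N0(coor t1 [r])
[8] deliver 0→1 → N1(part t1 [r])
[9] deliver 0→3 → N3(part t1 [r])
[10] timeout(0) → N0(coor t2 [r])
[11] deliver 0→2 → N2(part t1 [r])
[12] deliver 2→0 → ∅
[13] deliver 0→3 → N3(part t2 [r])
[14] deliver 3→0 → ∅
[15] propose(0,'z') → N0(coor t3 [r])
[16] deliver 0→3 → N3(part t3 [r])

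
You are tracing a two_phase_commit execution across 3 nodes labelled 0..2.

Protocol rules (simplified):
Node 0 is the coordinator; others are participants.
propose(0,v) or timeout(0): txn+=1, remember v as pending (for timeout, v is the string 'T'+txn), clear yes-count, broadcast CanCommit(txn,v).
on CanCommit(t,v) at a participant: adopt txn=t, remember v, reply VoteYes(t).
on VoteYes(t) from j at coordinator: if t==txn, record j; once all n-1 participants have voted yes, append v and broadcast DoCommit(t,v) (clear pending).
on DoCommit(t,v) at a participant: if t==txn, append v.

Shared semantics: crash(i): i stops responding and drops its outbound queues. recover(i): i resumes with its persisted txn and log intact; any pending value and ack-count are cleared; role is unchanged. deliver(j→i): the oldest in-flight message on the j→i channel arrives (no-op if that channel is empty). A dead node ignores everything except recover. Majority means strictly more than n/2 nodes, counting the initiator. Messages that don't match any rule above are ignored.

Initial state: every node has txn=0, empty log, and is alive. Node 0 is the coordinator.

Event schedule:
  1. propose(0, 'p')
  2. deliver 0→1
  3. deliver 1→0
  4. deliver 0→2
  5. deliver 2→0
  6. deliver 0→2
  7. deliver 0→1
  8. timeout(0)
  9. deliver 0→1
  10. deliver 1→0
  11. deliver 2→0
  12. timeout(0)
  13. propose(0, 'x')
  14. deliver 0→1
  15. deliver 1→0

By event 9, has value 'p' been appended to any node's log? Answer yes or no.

yes

[1] propose(0,'p') → N0(coor t1 [-])
[2] deliver 0→1 → N1(part t1 [-])
[3] deliver 1→0 → ∅
[4] deliver 0→2 → N2(part t1 [-])
[5] deliver 2→0 → N0(coor t1 [p])
[6] deliver 0→2 → N2(part t1 [p])
[7] deliver 0→1 → N1(part t1 [p])
[8] timeout(0) → N0(coor t2 [p])
[9] deliver 0→1 → N1(part t2 [p])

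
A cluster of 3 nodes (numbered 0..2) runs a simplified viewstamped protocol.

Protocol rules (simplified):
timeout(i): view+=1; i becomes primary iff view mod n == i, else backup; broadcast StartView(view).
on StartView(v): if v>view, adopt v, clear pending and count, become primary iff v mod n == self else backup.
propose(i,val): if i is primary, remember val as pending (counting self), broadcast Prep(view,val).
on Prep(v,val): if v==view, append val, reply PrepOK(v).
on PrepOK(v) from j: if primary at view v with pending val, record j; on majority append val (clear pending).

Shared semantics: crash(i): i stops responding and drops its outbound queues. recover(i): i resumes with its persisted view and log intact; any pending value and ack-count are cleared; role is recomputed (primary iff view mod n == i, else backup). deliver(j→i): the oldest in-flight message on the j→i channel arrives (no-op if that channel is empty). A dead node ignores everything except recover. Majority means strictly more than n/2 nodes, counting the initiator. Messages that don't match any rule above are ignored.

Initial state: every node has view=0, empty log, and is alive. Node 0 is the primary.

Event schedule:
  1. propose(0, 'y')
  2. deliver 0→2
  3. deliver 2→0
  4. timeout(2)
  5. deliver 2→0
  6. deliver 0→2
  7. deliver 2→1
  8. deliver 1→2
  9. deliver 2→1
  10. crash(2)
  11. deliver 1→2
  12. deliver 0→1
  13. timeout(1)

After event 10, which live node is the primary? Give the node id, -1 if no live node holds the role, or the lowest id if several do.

[1] propose(0,'y') → ∅
[2] deliver 0→2 → N2(back v0 [y])
[3] deliver 2→0 → N0(prim v0 [y])
[4] timeout(2) → N2(back v1 [y])
[5] deliver 2→0 → N0(back v1 [y])
[6] deliver 0→2 → ∅
[7] deliver 2→1 → N1(prim v1 [-])
[8] deliver 1→2 → ∅
[9] deliver 2→1 → ∅
[10] crash(2) → N2(✗back v1 [y])

1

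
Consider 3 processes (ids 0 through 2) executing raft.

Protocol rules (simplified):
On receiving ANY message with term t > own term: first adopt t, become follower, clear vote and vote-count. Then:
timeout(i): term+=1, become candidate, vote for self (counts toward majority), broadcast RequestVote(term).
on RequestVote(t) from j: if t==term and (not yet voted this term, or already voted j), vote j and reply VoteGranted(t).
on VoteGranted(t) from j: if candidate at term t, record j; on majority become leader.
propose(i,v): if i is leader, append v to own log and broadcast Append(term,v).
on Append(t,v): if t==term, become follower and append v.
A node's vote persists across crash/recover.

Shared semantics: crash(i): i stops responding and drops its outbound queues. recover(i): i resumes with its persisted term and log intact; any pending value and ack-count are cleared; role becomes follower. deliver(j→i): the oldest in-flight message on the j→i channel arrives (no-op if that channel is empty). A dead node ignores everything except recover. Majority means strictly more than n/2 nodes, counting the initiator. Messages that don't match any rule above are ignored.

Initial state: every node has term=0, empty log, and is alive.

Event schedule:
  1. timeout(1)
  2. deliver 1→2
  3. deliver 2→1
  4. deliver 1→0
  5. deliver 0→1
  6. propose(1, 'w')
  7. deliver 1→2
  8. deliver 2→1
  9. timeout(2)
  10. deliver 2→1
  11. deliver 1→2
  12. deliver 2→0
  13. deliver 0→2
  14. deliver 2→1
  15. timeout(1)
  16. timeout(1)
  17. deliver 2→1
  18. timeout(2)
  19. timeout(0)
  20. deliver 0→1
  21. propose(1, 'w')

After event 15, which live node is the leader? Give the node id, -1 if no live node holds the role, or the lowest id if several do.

step 1 timeout(1): 1={cand,t=1,log=-}
step 2 deliver 1→2: 2={foll,t=1,log=-}
step 3 deliver 2→1: 1={lead,t=1,log=-}
step 4 deliver 1→0: 0={foll,t=1,log=-}
step 5 deliver 0→1: —
step 6 propose(1,'w'): 1={lead,t=1,log=w}
step 7 deliver 1→2: 2={foll,t=1,log=w}
step 8 deliver 2→1: —
step 9 timeout(2): 2={cand,t=2,log=w}
step 10 deliver 2→1: 1={foll,t=2,log=w}
step 11 deliver 1→2: 2={lead,t=2,log=w}
step 12 deliver 2→0: 0={foll,t=2,log=-}
step 13 deliver 0→2: —
step 14 deliver 2→1: —
step 15 timeout(1): 1={cand,t=3,log=w}

2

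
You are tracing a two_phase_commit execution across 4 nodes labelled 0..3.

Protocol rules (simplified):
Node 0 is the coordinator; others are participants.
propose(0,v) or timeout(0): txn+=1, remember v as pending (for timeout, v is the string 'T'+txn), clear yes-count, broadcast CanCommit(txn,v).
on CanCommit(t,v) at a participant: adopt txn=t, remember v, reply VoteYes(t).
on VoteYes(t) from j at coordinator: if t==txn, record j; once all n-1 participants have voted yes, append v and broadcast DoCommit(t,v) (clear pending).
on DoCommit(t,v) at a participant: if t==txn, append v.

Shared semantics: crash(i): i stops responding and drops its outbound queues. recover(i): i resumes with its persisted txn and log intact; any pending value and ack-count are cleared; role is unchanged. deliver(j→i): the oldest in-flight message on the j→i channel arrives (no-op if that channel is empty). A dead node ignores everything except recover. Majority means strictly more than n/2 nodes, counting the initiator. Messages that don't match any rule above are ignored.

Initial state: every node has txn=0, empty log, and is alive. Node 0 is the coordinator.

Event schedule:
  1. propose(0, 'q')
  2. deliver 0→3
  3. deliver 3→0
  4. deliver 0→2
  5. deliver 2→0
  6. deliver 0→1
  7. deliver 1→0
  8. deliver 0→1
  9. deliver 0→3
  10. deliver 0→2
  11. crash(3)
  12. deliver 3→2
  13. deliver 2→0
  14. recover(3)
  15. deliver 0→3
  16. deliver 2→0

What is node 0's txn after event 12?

step 1 propose(0,'q'): 0={coor,t=1,log=-}
step 2 deliver 0→3: 3={part,t=1,log=-}
step 3 deliver 3→0: —
step 4 deliver 0→2: 2={part,t=1,log=-}
step 5 deliver 2→0: —
step 6 deliver 0→1: 1={part,t=1,log=-}
step 7 deliver 1→0: 0={coor,t=1,log=q}
step 8 deliver 0→1: 1={part,t=1,log=q}
step 9 deliver 0→3: 3={part,t=1,log=q}
step 10 deliver 0→2: 2={part,t=1,log=q}
step 11 crash(3): 3={✗part,t=1,log=q}
step 12 deliver 3→2: —

1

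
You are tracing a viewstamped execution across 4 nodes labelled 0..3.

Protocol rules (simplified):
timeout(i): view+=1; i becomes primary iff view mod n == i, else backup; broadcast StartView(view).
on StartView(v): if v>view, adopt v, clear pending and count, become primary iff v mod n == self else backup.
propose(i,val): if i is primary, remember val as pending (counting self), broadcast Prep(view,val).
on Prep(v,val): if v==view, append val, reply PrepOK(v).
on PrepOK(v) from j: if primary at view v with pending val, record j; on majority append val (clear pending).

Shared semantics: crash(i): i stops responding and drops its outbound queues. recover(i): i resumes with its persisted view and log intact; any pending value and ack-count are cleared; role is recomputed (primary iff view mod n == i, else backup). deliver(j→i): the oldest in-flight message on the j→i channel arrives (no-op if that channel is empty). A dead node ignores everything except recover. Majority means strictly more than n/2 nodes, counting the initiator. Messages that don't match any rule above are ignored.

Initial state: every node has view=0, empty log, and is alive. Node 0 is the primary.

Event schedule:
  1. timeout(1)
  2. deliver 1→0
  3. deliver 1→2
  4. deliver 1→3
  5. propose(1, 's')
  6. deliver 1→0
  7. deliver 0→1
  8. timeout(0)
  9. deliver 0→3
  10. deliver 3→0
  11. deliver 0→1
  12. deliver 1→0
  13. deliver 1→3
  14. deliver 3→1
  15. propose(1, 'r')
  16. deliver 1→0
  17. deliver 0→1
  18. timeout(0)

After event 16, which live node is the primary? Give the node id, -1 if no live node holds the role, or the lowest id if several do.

e1 timeout(1): 1[prim,v=1,-]
e2 deliver 1→0: 0[back,v=1,-]
e3 deliver 1→2: 2[back,v=1,-]
e4 deliver 1→3: 3[back,v=1,-]
e5 propose(1,'s'): ·
e6 deliver 1→0: 0[back,v=1,s]
e7 deliver 0→1: ·
e8 timeout(0): 0[back,v=2,s]
e9 deliver 0→3: 3[back,v=2,-]
e10 deliver 3→0: ·
e11 deliver 0→1: 1[back,v=2,-]
e12 deliver 1→0: ·
e13 deliver 1→3: ·
e14 deliver 3→1: ·
e15 propose(1,'r'): ·
e16 deliver 1→0: ·

-1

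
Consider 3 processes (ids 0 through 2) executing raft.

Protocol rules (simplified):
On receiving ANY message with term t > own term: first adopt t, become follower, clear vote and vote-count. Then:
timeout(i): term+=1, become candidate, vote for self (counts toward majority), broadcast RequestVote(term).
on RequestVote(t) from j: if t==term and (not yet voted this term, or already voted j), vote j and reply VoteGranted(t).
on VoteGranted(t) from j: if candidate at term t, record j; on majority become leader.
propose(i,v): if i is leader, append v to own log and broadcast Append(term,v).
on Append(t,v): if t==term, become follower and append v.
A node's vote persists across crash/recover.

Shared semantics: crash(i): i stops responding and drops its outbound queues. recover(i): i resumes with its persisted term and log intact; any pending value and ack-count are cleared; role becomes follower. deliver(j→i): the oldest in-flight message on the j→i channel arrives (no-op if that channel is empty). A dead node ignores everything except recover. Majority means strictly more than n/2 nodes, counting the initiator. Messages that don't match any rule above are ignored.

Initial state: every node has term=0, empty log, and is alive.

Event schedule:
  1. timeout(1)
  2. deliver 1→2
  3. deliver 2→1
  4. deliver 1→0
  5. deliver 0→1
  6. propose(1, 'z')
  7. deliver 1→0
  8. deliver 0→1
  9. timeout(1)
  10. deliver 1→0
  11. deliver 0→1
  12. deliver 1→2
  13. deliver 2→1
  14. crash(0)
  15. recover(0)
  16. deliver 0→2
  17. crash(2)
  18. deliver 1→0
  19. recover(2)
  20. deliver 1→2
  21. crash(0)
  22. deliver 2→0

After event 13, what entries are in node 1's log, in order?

z

after 1 — timeout(1): n1:cand/t1/[-]
after 2 — deliver 1→2: n2:foll/t1/[-]
after 3 — deliver 2→1: n1:lead/t1/[-]
after 4 — deliver 1→0: n0:foll/t1/[-]
after 5 — deliver 0→1: ·
after 6 — propose(1,'z'): n1:lead/t1/[z]
after 7 — deliver 1→0: n0:foll/t1/[z]
after 8 — deliver 0→1: ·
after 9 — timeout(1): n1:cand/t2/[z]
after 10 — deliver 1→0: n0:foll/t2/[z]
after 11 — deliver 0→1: n1:lead/t2/[z]
after 12 — deliver 1→2: n2:foll/t1/[z]
after 13 — deliver 2→1: ·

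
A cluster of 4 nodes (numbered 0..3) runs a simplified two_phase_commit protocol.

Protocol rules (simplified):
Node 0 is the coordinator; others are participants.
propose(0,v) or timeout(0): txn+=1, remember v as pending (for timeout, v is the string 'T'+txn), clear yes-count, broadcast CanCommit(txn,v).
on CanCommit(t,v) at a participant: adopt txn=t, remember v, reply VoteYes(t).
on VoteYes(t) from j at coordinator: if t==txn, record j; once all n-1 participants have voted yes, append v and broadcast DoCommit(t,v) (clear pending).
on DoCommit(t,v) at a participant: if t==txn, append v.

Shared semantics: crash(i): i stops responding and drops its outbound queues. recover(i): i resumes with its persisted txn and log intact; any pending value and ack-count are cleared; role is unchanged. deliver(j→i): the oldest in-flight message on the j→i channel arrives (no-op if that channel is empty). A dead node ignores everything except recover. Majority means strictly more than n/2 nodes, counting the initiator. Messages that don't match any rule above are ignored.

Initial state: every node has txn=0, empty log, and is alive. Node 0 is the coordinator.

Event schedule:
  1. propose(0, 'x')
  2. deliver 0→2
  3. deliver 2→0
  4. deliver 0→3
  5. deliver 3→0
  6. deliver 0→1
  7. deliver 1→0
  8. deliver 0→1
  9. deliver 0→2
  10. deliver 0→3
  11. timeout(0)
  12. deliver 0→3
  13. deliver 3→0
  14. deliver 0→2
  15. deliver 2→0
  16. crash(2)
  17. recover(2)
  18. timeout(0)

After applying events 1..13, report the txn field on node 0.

1. propose(0,'x'):  <0:coor t1 ->
2. deliver 0→2:  <2:part t1 ->
3. deliver 2→0:  nop
4. deliver 0→3:  <3:part t1 ->
5. deliver 3→0:  nop
6. deliver 0→1:  <1:part t1 ->
7. deliver 1→0:  <0:coor t1 x>
8. deliver 0→1:  <1:part t1 x>
9. deliver 0→2:  <2:part t1 x>
10. deliver 0→3:  <3:part t1 x>
11. timeout(0):  <0:coor t2 x>
12. deliver 0→3:  <3:part t2 x>
13. deliver 3→0:  nop

2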